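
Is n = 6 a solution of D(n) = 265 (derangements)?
D(6) = (6-1)·[D(5) + D(4)] = 5·[44 + 9] = 265, which equals 265.
Final answer: Yes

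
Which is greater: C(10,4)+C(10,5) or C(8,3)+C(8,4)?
C(10,4)+C(10,5)

Working:
First=462, Second=126.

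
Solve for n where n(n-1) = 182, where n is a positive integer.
14

Explanation: n² − n − 182 = 0, so n = (1 ± √(1 + 4·182))/2 = (1 ± √729)/2 = (1 ± 27)/2, i.e. n = 14 or n = -13. Taking the positive root, n = 14 (check: 14×13 = 182).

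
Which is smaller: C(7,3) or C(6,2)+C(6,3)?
By Pascal's identity: C(7,3) = C(6,2)+C(6,3) = 35. Equal.
Final answer: Equal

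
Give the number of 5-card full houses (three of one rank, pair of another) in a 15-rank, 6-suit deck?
63,000

Solution: Triple rank: 15. Triple suits: C(6,3)=20. Pair rank: 14. Pair suits: C(6,2)=15. Total: 63,000.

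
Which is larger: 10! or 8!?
10!

Working:
10!=3,628,800, 8!=40,320. 10! > 8!.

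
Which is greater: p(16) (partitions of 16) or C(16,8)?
C(16,8)

Pentagonal recurrence p(n) = p(n−1) + p(n−2) − p(n−5) − p(n−7) + …: p(16) = p(15) + p(14) − p(11) − p(9) + p(4) + p(1) = 176 + 135 − 56 − 30 + 5 + 1 = 231; C(16,8) = 12,870.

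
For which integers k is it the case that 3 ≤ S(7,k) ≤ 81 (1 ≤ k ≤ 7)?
2, 6
S(7,1)=1; S(7,2)=63; S(7,3)=301; S(7,4)=350; S(7,5)=140; S(7,6)=21; S(7,7)=1. So valid k = 2, 6.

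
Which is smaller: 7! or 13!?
7!

Solution: 7!=5,040, 13!=6,227,020,800. 13! > 7!.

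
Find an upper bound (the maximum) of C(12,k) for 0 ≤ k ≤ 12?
924

Solution: Maximum at k = 6: C(12,6) = 924.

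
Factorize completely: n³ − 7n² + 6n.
n(n − 1)(n − 6)

Explanation: n³ − 7n² + 6n = n(n² − 7n + 6) = n(n − 1)(n − 6).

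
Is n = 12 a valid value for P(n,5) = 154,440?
No

Working:
P(12,5) = 12·11·10·9·8 = 95,040, which does not equal 154,440.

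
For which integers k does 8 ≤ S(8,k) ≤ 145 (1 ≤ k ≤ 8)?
S(8,1)=1; S(8,2)=127; S(8,3)=966; S(8,4)=1,701; S(8,5)=1,050; S(8,6)=266; S(8,7)=28; S(8,8)=1. So valid k = 2, 7.

Answer: 2, 7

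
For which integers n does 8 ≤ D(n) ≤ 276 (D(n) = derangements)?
Using D(n) = (n−1)[D(n−1) + D(n−2)] with D(1)=0, D(2)=1: D(3)=2; D(4)=9; D(5)=44; D(6)=265; D(7)=1,854. So valid n = 4, 5, 6.
Final answer: 4, 5, 6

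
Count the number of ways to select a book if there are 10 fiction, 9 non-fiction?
19

By the addition principle: 10 + 9 = 19.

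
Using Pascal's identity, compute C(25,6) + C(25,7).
657,800
C(25,6) + C(25,7) = C(26,7) = 657,800.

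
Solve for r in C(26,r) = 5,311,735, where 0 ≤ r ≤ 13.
10

Reasoning: C(26,r) is increasing for 0 ≤ r ≤ 13. Stepping up (C(26,r+1) = C(26,r)·(26−r)/(r+1)): C(26,1) = 26, C(26,2) = 325, C(26,3) = 2,600, C(26,4) = 14,950, C(26,5) = 65,780, C(26,6) = 230,230, C(26,7) = 657,800, C(26,8) = 1,562,275, C(26,9) = 3,124,550, C(26,10) = 5,311,735 ✓. So r = 10.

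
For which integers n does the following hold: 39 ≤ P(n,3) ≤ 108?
P(4,3)=24; P(5,3)=60; P(6,3)=120. So valid n = 5.

Answer: 5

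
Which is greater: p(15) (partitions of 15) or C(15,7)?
Pentagonal recurrence p(n) = p(n−1) + p(n−2) − p(n−5) − p(n−7) + …: p(15) = p(14) + p(13) − p(10) − p(8) + p(3) + p(0) = 135 + 101 − 42 − 22 + 3 + 1 = 176; C(15,7) = 6,435.

Answer: C(15,7)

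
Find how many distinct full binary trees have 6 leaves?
42

Reasoning: Using the Catalan number formula: C_n = C(2n, n) / (n+1)
C_5 = C(10, 5) / (5+1)
     = 252 / 6
     = 42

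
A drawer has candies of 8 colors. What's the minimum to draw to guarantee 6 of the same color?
41

Reasoning: Worst case: 5 of each = 40. One more: 41.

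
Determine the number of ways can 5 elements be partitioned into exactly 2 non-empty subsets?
15

Explanation: This equals S(5,2), the Stirling number of the 2nd kind.
Using the Stirling recurrence: S(n,k) = k·S(n-1,k) + S(n-1,k-1)
S(5,2) = 2·S(4,2) + S(4,1)
         = 2·7 + 1
         = 14 + 1
         = 15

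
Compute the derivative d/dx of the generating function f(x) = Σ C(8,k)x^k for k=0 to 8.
Σ k·C(8,k)x^(k-1) for k=1 to 8

Term-by-term differentiation gives Σ k·C(8,k)x^{k-1} for k=1 to 8.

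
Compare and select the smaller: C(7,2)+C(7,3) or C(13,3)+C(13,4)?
C(7,2)+C(7,3)

Reasoning: First=56, Second=1,001.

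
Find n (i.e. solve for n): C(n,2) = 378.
28

Reasoning: C(n,2) = n(n−1)/2! is increasing in n, and n(n−1) = 2!·378 = 756 ≈ (n−0.5)^2 gives n ≈ 28.0. Check: C(26,2) = 325, C(27,2) = 351, C(28,2) = 378 ✓. So n = 28.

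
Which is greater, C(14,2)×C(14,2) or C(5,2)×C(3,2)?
C(14,2)×C(14,2)

Solution: C(14,2)×C(14,2)=8,281, C(5,2)×C(3,2)=30.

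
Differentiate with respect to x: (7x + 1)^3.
21(7x + 1)^2

Working:
Chain rule: 3(7x+1)^{2} × 7 = 21(7x+1)^{2}.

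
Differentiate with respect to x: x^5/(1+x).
(5x^4(1+x) - x^5)/(1+x)²

Working:
Quotient rule: [5x^{4}(1+x) - x^5]/(1+x)².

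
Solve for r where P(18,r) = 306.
2

Explanation: P(18,r) = 18·17·…·(18−r+1), a product of r factors. Multiplying down from 18: 18 = 18; 18·17 = 306 ✓ (2 factors). So r = 2.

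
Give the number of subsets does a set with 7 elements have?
Each element can be included or excluded: 2^7 = 128.

Answer: 128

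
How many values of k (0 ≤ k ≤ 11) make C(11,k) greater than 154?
6

Explanation: Row 11 is unimodal and symmetric about k=11/2. C(11,2)=55 ≤ 154; C(11,3)=165 > 154; by symmetry C(11,k) > 154 for k = 3..8. That's 8 - 3 + 1 = 6 values.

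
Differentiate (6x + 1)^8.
48(6x + 1)^7

Working:
Chain rule: 8(6x+1)^{7} × 6 = 48(6x+1)^{7}.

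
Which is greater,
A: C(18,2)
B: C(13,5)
B

Reasoning: A=C(18,2)=153, B=C(13,5)=1,287.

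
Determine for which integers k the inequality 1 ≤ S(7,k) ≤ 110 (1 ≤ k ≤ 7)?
1, 2, 6, 7

S(7,1)=1; S(7,2)=63; S(7,3)=301; S(7,4)=350; S(7,5)=140; S(7,6)=21; S(7,7)=1. So valid k = 1, 2, 6, 7.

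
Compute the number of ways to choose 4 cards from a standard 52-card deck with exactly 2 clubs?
13 clubs and 39 non-clubs: C(13,2) × C(39,2) = 78 × 741 = 57,798.
Final answer: 57,798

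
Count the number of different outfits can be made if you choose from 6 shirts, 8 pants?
48

Working:
By the multiplication principle: 6 × 8 = 48.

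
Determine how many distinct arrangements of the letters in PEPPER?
60

Explanation: Word has 6 letters (P=3, E=2, R=1). Arrangements: 6!/Π(k!) = 60.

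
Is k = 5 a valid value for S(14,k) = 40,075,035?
Yes

S(14,5) = 5·S(13,5) + S(13,4) = 5·7,508,501 + 2,532,530 = 40,075,035, which equals 40,075,035.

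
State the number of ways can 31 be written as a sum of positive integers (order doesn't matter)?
Pentagonal recurrence p(n) = p(n−1) + p(n−2) − p(n−5) − p(n−7) + …: p(31) = p(30) + p(29) − p(26) − p(24) + p(19) + p(16) − p(9) − p(5) = 5,604 + 4,565 − 2,436 − 1,575 + 490 + 231 − 30 − 7 = 6,842.
Final answer: 6,842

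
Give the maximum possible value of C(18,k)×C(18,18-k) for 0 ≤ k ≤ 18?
2,363,904,400

Working:
C(18,k)·C(18,18-k) = C(18,k)², maximised at the centre k = 9: C(18,9)² = 2,363,904,400.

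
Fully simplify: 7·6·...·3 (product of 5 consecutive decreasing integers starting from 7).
2,520

Working:
This is P(7,5) = 7!/(2)! = 2,520.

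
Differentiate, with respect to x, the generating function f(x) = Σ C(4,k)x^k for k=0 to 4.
Σ k·C(4,k)x^(k-1) for k=1 to 4

Solution: Term-by-term differentiation gives Σ k·C(4,k)x^{k-1} for k=1 to 4.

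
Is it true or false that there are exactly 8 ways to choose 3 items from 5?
C(5,3) = 10 ≠ 8.

Answer: False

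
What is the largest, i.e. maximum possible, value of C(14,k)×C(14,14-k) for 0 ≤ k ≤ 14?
11,778,624

C(14,k)·C(14,14-k) = C(14,k)², maximised at the centre k = 7: C(14,7)² = 11,778,624.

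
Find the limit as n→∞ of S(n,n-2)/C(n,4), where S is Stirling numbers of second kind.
3

The leading term of S(n,n-2) as a polynomial in n is (3)!!·C(n,4), so the ratio → (3)!! = 3.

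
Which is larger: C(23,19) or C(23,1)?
C(23,19)

Solution: C(23,19)=8,855, C(23,1)=23.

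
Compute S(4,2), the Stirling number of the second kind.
7

Solution: Using the Stirling recurrence: S(n,k) = k·S(n-1,k) + S(n-1,k-1)
S(4,2) = 2·S(3,2) + S(3,1)
         = 2·3 + 1
         = 6 + 1
         = 7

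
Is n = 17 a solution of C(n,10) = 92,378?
No

Reasoning: C(17,10) = 17·16·15·14·13·12·11·10·9·8/10! = 70,572,902,400/3,628,800 = 19,448, which does not equal 92,378.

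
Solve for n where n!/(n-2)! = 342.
19

Reasoning: n!/(n-2)! = n×(n-1), a product of 2 consecutive integers ≈ (n−0.5)^2. 342^(1/2) + 0.5 ≈ 19.0; check n = 19: 19×18 = 342 ✓. So n = 19.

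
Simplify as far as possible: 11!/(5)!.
332,640

Working:
This equals 11×10×...×6 = 332,640.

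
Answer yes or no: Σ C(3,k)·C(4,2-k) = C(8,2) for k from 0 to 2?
No

Explanation: Vandermonde's identity gives C(7,2) = 21; RHS C(8,2) = 28.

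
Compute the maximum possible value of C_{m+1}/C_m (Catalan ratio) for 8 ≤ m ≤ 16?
11/3

Explanation: C_{m+1}/C_m = 2(2m+1)/(m+2), which increases with m. Maximum at m = 16: 2·33/18 = 11/3.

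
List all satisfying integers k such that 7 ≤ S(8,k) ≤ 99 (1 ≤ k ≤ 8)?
7

Working:
S(8,1)=1; S(8,2)=127; S(8,3)=966; S(8,4)=1,701; S(8,5)=1,050; S(8,6)=266; S(8,7)=28; S(8,8)=1. So valid k = 7.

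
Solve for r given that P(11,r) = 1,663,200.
7

Working:
P(11,r) = 11·10·…·(11−r+1), a product of r factors. Multiplying down from 11: 11 = 11; 11·10 = 110; 11·10·9 = 990; 11·10·9·8 = 7,920; 11·10·9·8·7 = 55,440; 11·10·9·8·7·6 = 332,640; 11·10·9·8·7·6·5 = 1,663,200 ✓ (7 factors). So r = 7.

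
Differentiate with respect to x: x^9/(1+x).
(9x^8(1+x) - x^9)/(1+x)²

Explanation: Quotient rule: [9x^{8}(1+x) - x^9]/(1+x)².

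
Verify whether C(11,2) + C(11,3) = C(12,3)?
True

Solution: Pascal's identity: LHS = 55 + 165 = 220; RHS = C(12,3) = 220. Both sides agree, so the statement holds.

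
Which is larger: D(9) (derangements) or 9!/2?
D(9) = (9-1)·[D(8) + D(7)] = 8·[14,833 + 1,854] = 133,496; 9!/2 = 362,880/2 = 181,440.

Answer: 9!/2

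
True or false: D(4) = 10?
False

Solution: Derangements of 4 elements: D(4) = (4-1)·[D(3) + D(2)] = 3·[2 + 1] = 9.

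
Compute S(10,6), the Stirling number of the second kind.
Using the Stirling recurrence: S(n,k) = k·S(n-1,k) + S(n-1,k-1)
S(10,6) = 6·S(9,6) + S(9,5)
         = 6·2646 + 6951
         = 15876 + 6951
         = 22,827

Answer: 22,827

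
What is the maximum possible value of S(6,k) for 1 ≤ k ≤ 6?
90

Row S(6,k) for k = 1..6 (via S(n,k) = k·S(n−1,k) + S(n−1,k−1)): 1, 31, 90, 65, 15, 1. The row is unimodal; maximum at k = 3: 90.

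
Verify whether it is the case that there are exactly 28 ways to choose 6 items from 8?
True
C(8,6) = 28.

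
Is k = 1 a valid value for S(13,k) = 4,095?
No
S(13,1) = 1·S(12,1) + S(12,0) = 1·1 + 0 = 1, which does not equal 4,095.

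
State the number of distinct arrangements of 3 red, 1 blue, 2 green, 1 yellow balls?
420

Working:
Multinomial: 7!/(3! × 1! × 2! × 1!) = 420.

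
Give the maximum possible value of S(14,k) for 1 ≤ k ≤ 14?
63,436,373

Row S(14,k) for k = 1..14 (via S(n,k) = k·S(n−1,k) + S(n−1,k−1)): 1, 8,191, 788,970, 10,391,745, 40,075,035, 63,436,373, 49,329,280, 20,912,320, 5,135,130, 752,752, 66,066, 3,367, 91, 1. The row is unimodal; maximum at k = 6: 63,436,373.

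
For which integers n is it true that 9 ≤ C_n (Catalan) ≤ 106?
C_3=5; C_4=14; C_5=42; C_6=132. So valid n = 4, 5.
Final answer: 4, 5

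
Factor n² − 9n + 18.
(n − 3)(n − 6)

Working:
Seek roots whose sum is 9 and product is 18: (3, 6). So n² − 9n + 18 = (n − 3)(n − 6).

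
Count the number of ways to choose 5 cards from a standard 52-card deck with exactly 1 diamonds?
1,069,263

Solution: 13 diamonds and 39 non-diamonds: C(13,1) × C(39,4) = 13 × 82251 = 1,069,263.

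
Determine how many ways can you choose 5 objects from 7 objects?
21

Reasoning: C(7,5) = 7! / (5! × (7-5)!)
         = 7! / (5! × 2!)
         = 21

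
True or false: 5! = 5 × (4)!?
True

Working:
By definition n! = n × (n-1)!, so 5! = 5 × 4!.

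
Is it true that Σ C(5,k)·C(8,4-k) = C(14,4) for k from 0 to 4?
False

Reasoning: Vandermonde's identity gives C(13,4) = 715; RHS C(14,4) = 1,001.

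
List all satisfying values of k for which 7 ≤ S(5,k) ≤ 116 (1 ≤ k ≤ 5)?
2, 3, 4

Reasoning: S(5,1)=1; S(5,2)=15; S(5,3)=25; S(5,4)=10; S(5,5)=1. So valid k = 2, 3, 4.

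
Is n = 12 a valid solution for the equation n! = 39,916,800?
No

Reasoning: 12! = 12·11! = 12·39,916,800 = 479,001,600, which does not equal 39,916,800.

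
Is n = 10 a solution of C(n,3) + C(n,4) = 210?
No

Explanation: C(10,3) + C(10,4) = 120 + 210 = 330, which does not equal 210.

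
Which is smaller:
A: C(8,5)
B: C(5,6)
B

A=C(8,5)=56, B=C(5,6)=0.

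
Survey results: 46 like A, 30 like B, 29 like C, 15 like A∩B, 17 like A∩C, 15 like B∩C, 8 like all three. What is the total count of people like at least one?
66

Working:
|A∪B∪C| = 46+30+29-15-17-15+8 = 66.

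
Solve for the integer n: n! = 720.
6

n! is strictly increasing. 4! = 24, 5! = 120, 6! = 720 ✓. So n = 6.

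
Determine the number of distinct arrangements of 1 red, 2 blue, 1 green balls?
Multinomial: 4!/(1! × 2! × 1!) = 12.

Answer: 12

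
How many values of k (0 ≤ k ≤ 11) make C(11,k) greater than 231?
Row 11 is unimodal and symmetric about k=11/2. C(11,3)=165 ≤ 231; C(11,4)=330 > 231; by symmetry C(11,k) > 231 for k = 4..7. That's 7 - 4 + 1 = 4 values.
Final answer: 4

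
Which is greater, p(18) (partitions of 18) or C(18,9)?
C(18,9)

Solution: Pentagonal recurrence p(n) = p(n−1) + p(n−2) − p(n−5) − p(n−7) + …: p(18) = p(17) + p(16) − p(13) − p(11) + p(6) + p(3) = 297 + 231 − 101 − 56 + 11 + 3 = 385; C(18,9) = 48,620.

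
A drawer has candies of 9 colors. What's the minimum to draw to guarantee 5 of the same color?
37

Solution: Worst case: 4 of each = 36. One more: 37.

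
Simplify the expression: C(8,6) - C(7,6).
C(8,6) - C(7,6) = C(7,5) = 21.

Answer: 21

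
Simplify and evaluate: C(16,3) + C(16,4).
2,380

Explanation: By Pascal's identity: C(17,4) = 2,380.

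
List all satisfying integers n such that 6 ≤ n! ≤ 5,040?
3, 4, 5, 6, 7

Reasoning: n! is strictly increasing; 3! = 6 and 7! = 5,040, so valid n = 3, 4, 5, 6, 7.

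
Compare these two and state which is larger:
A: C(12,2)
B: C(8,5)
A

Solution: A=C(12,2)=66, B=C(8,5)=56.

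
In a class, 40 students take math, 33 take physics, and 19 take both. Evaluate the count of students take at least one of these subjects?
54

Working:
|A∪B| = |A|+|B|-|A∩B| = 40+33-19 = 54.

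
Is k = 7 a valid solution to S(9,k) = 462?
Yes

Working:
S(9,7) = 7·S(8,7) + S(8,6) = 7·28 + 266 = 462, which equals 462.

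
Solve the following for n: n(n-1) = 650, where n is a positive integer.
26
n² − n − 650 = 0, so n = (1 ± √(1 + 4·650))/2 = (1 ± √2,601)/2 = (1 ± 51)/2, i.e. n = 26 or n = -25. Taking the positive root, n = 26 (check: 26×25 = 650).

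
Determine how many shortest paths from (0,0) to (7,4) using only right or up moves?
Choose 7 rights from 11 moves: C(11,7) = 330.
Final answer: 330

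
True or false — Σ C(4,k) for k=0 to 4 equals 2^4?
True

Working:
Binomial theorem: Σ C(4,k) = (1+1)^4 = 2^4 = 16; RHS 2^4 = 16.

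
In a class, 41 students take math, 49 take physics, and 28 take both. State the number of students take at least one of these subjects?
62

Reasoning: |A∪B| = |A|+|B|-|A∩B| = 41+49-28 = 62.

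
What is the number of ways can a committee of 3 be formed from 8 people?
56

Reasoning: C(8,3) = 8! / (3! × (8-3)!)
         = 8! / (3! × 5!)
         = 56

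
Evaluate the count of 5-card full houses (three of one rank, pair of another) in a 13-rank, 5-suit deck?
15,600

Reasoning: Triple rank: 13. Triple suits: C(5,3)=10. Pair rank: 12. Pair suits: C(5,2)=10. Total: 15,600.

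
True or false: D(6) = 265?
True

Working:
Derangements of 6 elements: D(6) = (6-1)·[D(5) + D(4)] = 5·[44 + 9] = 265.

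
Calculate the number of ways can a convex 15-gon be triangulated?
742,900

Working:
Using the Catalan number formula: C_n = C(2n, n) / (n+1)
C_13 = C(26, 13) / (13+1)
     = 10400600 / 14
     = 742,900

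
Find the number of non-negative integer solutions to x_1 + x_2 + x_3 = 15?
136

Reasoning: C(15+3-1, 3-1) = 136.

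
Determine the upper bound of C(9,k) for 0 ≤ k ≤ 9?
126

Solution: Maximum at k = 4 or k = 5: C(9,4) = 126.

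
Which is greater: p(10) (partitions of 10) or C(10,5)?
C(10,5)

Solution: Pentagonal recurrence p(n) = p(n−1) + p(n−2) − p(n−5) − p(n−7) + …: p(10) = p(9) + p(8) − p(5) − p(3) = 30 + 22 − 7 − 3 = 42; C(10,5) = 252.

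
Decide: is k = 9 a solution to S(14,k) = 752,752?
No

Solution: S(14,9) = 9·S(13,9) + S(13,8) = 9·359,502 + 1,899,612 = 5,135,130, which does not equal 752,752.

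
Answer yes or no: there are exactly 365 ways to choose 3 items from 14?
No

Reasoning: C(14,3) = 364 ≠ 365.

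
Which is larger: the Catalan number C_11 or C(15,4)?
C_11

Solution: C_11 = C(22,11)/(11+1) = 705,432/12 = 58,786; C(15,4) = 1,365.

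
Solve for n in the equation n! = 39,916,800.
11

Explanation: n! is strictly increasing. 9! = 362,880, 10! = 3,628,800, 11! = 39,916,800 ✓. So n = 11.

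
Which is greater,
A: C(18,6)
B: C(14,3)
A=C(18,6)=18,564, B=C(14,3)=364.
Final answer: A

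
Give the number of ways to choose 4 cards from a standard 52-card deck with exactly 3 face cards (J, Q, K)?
8,800
12 face cards and 40 non-face cards: C(12,3) × C(40,1) = 220 × 40 = 8,800.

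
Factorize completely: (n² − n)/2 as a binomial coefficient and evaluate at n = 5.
C(n,2); C(5,2) = 10

Solution: (n² − n)/2 = n(n−1)/2 = C(n,2). At n = 5: C(5,2) = 10.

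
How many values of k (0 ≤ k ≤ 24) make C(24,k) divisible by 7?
Checking C(24,k) mod 7 for k = 0..24: divisible at k = 4, 5, 6, 11, 12, 13, 18, 19, 20. That's 9 values.
Final answer: 9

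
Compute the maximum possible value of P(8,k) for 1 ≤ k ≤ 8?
40,320

Working:
P(8,k) increases in k, so maximum at k = 8: 8! = 40,320.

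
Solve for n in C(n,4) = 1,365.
C(n,4) = n(n−1)(n−2)(n−3)/4! is increasing in n, and n(n−1)(n−2)(n−3) = 4!·1,365 = 32,760 ≈ (n−1.5)^4 gives n ≈ 15.0. Check: C(13,4) = 715, C(14,4) = 1,001, C(15,4) = 1,365 ✓. So n = 15.
Final answer: 15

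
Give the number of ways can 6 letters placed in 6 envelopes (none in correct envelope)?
Using D(n) = (n-1)[D(n-1) + D(n-2)]:
D(6) = (6-1) × [D(5) + D(4)]
      = 5 × [44 + 9]
      = 5 × 53
      = 265

Answer: 265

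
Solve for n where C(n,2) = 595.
35

Explanation: C(n,2) = n(n−1)/2! is increasing in n, and n(n−1) = 2!·595 = 1,190 ≈ (n−0.5)^2 gives n ≈ 35.0. Check: C(33,2) = 528, C(34,2) = 561, C(35,2) = 595 ✓. So n = 35.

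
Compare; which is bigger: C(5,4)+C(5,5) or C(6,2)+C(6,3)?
C(6,2)+C(6,3)

Reasoning: First=6, Second=35.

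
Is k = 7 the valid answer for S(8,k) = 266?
No

Solution: S(8,7) = 7·S(7,7) + S(7,6) = 7·1 + 21 = 28, which does not equal 266.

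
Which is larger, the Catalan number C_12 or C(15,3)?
C_12

Reasoning: C_12 = C(24,12)/(12+1) = 2,704,156/13 = 208,012; C(15,3) = 455.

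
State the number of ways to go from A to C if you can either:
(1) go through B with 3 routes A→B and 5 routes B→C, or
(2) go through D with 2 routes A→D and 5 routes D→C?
25

Solution: Route via B: 3×5=15. Route via D: 2×5=10. Total: 25.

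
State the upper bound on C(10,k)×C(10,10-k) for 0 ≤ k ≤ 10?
63,504

C(10,k)·C(10,10-k) = C(10,k)², maximised at the centre k = 5: C(10,5)² = 63,504.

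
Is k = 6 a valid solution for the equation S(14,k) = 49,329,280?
S(14,6) = 6·S(13,6) + S(13,5) = 6·9,321,312 + 7,508,501 = 63,436,373, which does not equal 49,329,280.
Final answer: No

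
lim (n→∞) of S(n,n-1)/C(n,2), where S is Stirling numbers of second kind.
S(n,n-1) = C(n,2), so the limit is 1.

Answer: 1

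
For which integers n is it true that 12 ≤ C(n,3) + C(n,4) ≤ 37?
5, 6

Solution: C(4,3)+C(4,4)=5; C(5,3)+C(5,4)=15; C(6,3)+C(6,4)=35; C(7,3)+C(7,4)=70. So valid n = 5, 6.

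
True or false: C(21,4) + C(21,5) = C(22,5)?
True

Working:
Pascal's identity C(n,k) + C(n,k+1) = C(n+1,k+1): 5,985 + 20,349 = 26,334 = C(22,5).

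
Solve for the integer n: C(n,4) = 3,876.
19
C(n,4) = n(n−1)(n−2)(n−3)/4! is increasing in n, and n(n−1)(n−2)(n−3) = 4!·3,876 = 93,024 ≈ (n−1.5)^4 gives n ≈ 19.0. Check: C(17,4) = 2,380, C(18,4) = 3,060, C(19,4) = 3,876 ✓. So n = 19.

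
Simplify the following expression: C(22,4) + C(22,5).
33,649

Explanation: By Pascal's identity: C(23,5) = 33,649.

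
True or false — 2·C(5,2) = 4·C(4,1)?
False
Absorption identity k·C(n,k) = n·C(n-1,k-1). LHS = 2·10 = 20; RHS = 4·4 = 16.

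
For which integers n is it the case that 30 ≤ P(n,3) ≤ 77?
5

Explanation: P(4,3)=24; P(5,3)=60; P(6,3)=120. So valid n = 5.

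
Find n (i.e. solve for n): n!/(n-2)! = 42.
n!/(n-2)! = n×(n-1), a product of 2 consecutive integers ≈ (n−0.5)^2. 42^(1/2) + 0.5 ≈ 7.0; check n = 7: 7×6 = 42 ✓. So n = 7.
Final answer: 7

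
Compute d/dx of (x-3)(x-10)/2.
(2x - 13)/2

Solution: d/dx[(x-3)(x-10)] = (x-10) + (x-3) = 2x - 13. Dividing by 2 gives (2x - 13)/2.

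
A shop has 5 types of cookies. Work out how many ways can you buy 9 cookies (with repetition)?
715

Explanation: Stars and bars: C(9+5-1, 9) = C(13, 9) = 715.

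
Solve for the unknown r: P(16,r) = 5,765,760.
6

P(16,r) = 16·15·…·(16−r+1), a product of r factors. Multiplying down from 16: 16 = 16; 16·15 = 240; 16·15·14 = 3,360; 16·15·14·13 = 43,680; 16·15·14·13·12 = 524,160; 16·15·14·13·12·11 = 5,765,760 ✓ (6 factors). So r = 6.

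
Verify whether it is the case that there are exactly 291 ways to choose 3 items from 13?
C(13,3) = 286 ≠ 291.

Answer: False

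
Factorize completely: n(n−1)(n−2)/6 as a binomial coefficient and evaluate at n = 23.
C(n,3); C(23,3) = 1,771
n(n−1)(n−2)/6 = n!/(3!(n−3)!) = C(n,3). At n = 23: C(23,3) = 1,771.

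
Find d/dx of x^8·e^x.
Product rule: d/dx[x^8]·e^x + x^8·d/dx[e^x] = 8x^{7}e^x + x^8e^x.
Final answer: (8x^7 + x^8)e^x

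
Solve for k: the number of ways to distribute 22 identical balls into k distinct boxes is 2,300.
Stars and bars: the count is C(22+k−1, k−1), increasing in k. k=2: C(23,1) = 23, k=3: C(24,2) = 276, k=4: C(25,3) = 2,300 ✓. So k = 4.

Answer: 4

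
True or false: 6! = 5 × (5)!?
False

6! = 6 × 5! = 720, but 5 × 5! = 600.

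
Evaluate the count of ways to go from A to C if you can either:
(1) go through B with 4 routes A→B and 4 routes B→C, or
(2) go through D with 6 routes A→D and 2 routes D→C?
28

Explanation: Route via B: 4×4=16. Route via D: 6×2=12. Total: 28.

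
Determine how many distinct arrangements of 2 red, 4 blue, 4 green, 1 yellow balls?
34,650

Solution: Multinomial: 11!/(2! × 4! × 4! × 1!) = 34,650.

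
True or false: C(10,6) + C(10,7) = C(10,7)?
False

Reasoning: Pascal's identity gives C(11,7) = 330, whereas C(10,7) = 120.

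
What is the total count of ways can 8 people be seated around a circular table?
5,040

Circular arrangements: (8-1)! = 5,040.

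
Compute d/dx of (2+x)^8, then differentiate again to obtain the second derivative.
First derivative: 8(2+x)^{7}. Second derivative: 8·7·(2+x)^{6} = 56(2+x)^{6}.
Final answer: 56(2+x)^6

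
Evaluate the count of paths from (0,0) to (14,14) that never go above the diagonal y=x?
2,674,440

Working:
Counted by the Catalan number C_14: C_14 = C(28,14)/(14+1) = 40,116,600/15 = 2,674,440.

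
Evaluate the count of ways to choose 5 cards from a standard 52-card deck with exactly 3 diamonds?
211,926

Explanation: 13 diamonds and 39 non-diamonds: C(13,3) × C(39,2) = 286 × 741 = 211,926.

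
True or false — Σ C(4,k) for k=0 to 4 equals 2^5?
False

Binomial theorem: Σ C(4,k) = (1+1)^4 = 2^4 = 16; RHS 2^5 = 32.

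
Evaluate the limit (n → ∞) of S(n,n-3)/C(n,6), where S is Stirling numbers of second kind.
15

The leading term of S(n,n-3) as a polynomial in n is (5)!!·C(n,6), so the ratio → (5)!! = 15.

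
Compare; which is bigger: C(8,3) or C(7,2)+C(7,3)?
Equal

By Pascal's identity: C(8,3) = C(7,2)+C(7,3) = 56. Equal.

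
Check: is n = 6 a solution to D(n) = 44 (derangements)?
No

Reasoning: D(6) = (6-1)·[D(5) + D(4)] = 5·[44 + 9] = 265, which does not equal 44.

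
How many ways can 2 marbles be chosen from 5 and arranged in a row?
P(5,2) = 5!/(5-2)! = 20.
Final answer: 20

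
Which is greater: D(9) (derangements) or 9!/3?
D(9)
D(9) = (9-1)·[D(8) + D(7)] = 8·[14,833 + 1,854] = 133,496; 9!/3 = 362,880/3 = 120,960.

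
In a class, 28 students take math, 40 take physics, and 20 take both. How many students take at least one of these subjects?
48

Reasoning: |A∪B| = |A|+|B|-|A∩B| = 28+40-20 = 48.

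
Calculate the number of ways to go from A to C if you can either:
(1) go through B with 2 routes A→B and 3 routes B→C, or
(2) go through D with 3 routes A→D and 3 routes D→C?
15

Working:
Route via B: 2×3=6. Route via D: 3×3=9. Total: 15.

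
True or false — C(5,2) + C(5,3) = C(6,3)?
True

Explanation: Pascal's identity: LHS = 10 + 10 = 20; RHS = C(6,3) = 20. Both sides agree, so the statement holds.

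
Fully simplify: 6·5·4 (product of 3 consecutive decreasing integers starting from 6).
This is P(6,3) = 6!/(3)! = 120.
Final answer: 120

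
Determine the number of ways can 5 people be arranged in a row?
120

Reasoning: Arrangements of 5 distinct objects: 5! = 120.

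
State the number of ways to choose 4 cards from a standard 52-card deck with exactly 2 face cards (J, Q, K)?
51,480
12 face cards and 40 non-face cards: C(12,2) × C(40,2) = 66 × 780 = 51,480.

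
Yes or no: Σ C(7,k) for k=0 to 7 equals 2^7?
Binomial theorem: Σ C(7,k) = (1+1)^7 = 2^7 = 128; RHS 2^7 = 128.

Answer: Yes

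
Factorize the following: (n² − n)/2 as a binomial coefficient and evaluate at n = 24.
C(n,2); C(24,2) = 276

Explanation: (n² − n)/2 = n(n−1)/2 = C(n,2). At n = 24: C(24,2) = 276.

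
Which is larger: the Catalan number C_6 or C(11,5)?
C_6 = C(12,6)/(6+1) = 924/7 = 132; C(11,5) = 462.
Final answer: C(11,5)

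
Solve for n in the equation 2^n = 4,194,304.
22

Reasoning: 4,194,304 = 1,024 × 1,024 × 4 = 2^10 × 2^10 × 2^2 = 2^22, so n = 22.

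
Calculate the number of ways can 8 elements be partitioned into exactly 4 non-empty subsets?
1,701

Working:
This equals S(8,4), the Stirling number of the 2nd kind.
Using the Stirling recurrence: S(n,k) = k·S(n-1,k) + S(n-1,k-1)
S(8,4) = 4·S(7,4) + S(7,3)
         = 4·350 + 301
         = 1400 + 301
         = 1,701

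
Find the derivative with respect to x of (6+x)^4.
Using the power rule: d/dx (6+x)^4 = 4(6+x)^{3}.

Answer: 4(6+x)^3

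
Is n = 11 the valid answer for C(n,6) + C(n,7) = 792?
Yes

Solution: C(11,6) + C(11,7) = 462 + 330 = 792, which equals 792.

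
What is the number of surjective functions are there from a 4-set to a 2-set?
14

Working:
Onto functions = 2! × S(4,2)
First compute S(4,2) via recurrence:
Using the Stirling recurrence: S(n,k) = k·S(n-1,k) + S(n-1,k-1)
S(4,2) = 2·S(3,2) + S(3,1)
         = 2·3 + 1
         = 6 + 1
         = 7
Then: 2 × 7 = 14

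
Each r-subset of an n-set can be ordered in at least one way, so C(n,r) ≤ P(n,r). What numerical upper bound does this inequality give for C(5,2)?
20
P(5,2) = 5·4 = 20, so C(5,2) ≤ 20. (The bound is loose by a factor of 2! = 2: C(5,2) = 20/2 = 10.)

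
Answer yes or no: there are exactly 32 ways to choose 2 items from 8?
No

Explanation: C(8,2) = 28 ≠ 32.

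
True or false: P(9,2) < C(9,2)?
False

P(9,2) = 72 and C(9,2) = 36; P(n,r) = r! × C(n,r) so P > C whenever r ≥ 2.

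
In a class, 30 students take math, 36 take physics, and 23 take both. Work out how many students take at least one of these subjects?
43

Reasoning: |A∪B| = |A|+|B|-|A∩B| = 30+36-23 = 43.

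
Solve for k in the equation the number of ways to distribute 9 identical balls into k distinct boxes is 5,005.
7

Reasoning: Stars and bars: the count is C(9+k−1, k−1), increasing in k. k=5: C(13,4) = 715, k=6: C(14,5) = 2,002, k=7: C(15,6) = 5,005 ✓. So k = 7.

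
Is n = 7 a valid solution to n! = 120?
7! = 7·6! = 7·720 = 5,040, which does not equal 120.

Answer: No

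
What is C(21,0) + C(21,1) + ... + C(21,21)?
2,097,152

Explanation: Sum of binomial coefficients = 2^21 = 2,097,152.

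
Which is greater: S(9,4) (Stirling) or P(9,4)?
S(9,4)

Explanation: S(9,4) = 4·S(8,4) + S(8,3) = 4·1,701 + 966 = 7,770; P(9,4) = 3,024.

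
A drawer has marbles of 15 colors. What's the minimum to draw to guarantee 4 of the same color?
46

Solution: Worst case: 3 of each = 45. One more: 46.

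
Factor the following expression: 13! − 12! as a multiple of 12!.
12 × 12! = 5,748,019,200

Solution: 13! − 12! = 13·12! − 12! = (13 − 1)·12! = 12 × 12! = 5,748,019,200.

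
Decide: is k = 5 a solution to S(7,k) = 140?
S(7,5) = 5·S(6,5) + S(6,4) = 5·15 + 65 = 140, which equals 140.

Answer: Yes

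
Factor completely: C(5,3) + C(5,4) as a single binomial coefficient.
By Pascal's identity: C(5,3) + C(5,4) = C(6,4) = 15.
Final answer: C(6,4)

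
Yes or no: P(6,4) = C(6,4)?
No

Working:
P(6,4) = 360 but C(6,4) = 15; they differ by a factor of 4! = 24, so the statement does not hold.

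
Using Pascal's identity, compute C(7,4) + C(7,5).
C(7,4) + C(7,5) = C(8,5) = 56.
Final answer: 56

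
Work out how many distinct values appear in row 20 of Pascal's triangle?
11

Explanation: Row 20 has entries C(20,0)..C(20,20); by symmetry C(20,k)=C(20,20-k), giving 11 distinct values.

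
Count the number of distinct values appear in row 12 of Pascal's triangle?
7

Row 12 has entries C(12,0)..C(12,12); by symmetry C(12,k)=C(12,12-k), giving 7 distinct values.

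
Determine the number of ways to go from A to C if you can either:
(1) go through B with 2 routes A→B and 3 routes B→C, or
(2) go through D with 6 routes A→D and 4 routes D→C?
30

Route via B: 2×3=6. Route via D: 6×4=24. Total: 30.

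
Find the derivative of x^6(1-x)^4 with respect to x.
6x^5(1-x)^4 - 4x^6(1-x)^3

Explanation: Product rule: 6x^{5}(1-x)^{4} + x^6·(-4)(1-x)^{3}.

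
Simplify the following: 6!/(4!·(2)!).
15

Solution: This is C(6,4) = 15.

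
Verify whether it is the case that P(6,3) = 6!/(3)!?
True
Permutation formula P(n,k) = n!/(n-k)!: 6!/3! = 720/6 = 120 = P(6,3). The statement holds.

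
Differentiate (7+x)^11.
11(7+x)^10
Using the power rule: d/dx (7+x)^11 = 11(7+x)^{10}.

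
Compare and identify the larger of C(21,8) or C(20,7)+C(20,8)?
Equal

Reasoning: By Pascal's identity: C(21,8) = C(20,7)+C(20,8) = 203,490. Equal.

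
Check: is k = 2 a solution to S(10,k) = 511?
S(10,2) = 2·S(9,2) + S(9,1) = 2·255 + 1 = 511, which equals 511.
Final answer: Yes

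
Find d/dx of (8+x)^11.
11(8+x)^10

Working:
Using the power rule: d/dx (8+x)^11 = 11(8+x)^{10}.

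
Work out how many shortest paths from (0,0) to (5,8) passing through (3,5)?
560

Working:
To (3,5): C(8,3)=56. From there: C(5,2)=10. Total: 560.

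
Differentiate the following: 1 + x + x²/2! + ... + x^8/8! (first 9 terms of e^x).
Differentiating term by term gives the first 8 terms of e^x.

Answer: 1 + x + x²/2! + ... + x^7/7!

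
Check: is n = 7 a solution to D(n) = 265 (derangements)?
No

Reasoning: D(7) = (7-1)·[D(6) + D(5)] = 6·[265 + 44] = 1,854, which does not equal 265.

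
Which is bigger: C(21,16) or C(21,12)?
C(21,16)=20,349, C(21,12)=293,930.
Final answer: C(21,12)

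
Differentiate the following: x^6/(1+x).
(6x^5(1+x) - x^6)/(1+x)²
Quotient rule: [6x^{5}(1+x) - x^6]/(1+x)².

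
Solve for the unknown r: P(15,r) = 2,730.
3

Reasoning: P(15,r) = 15·14·…·(15−r+1), a product of r factors. Multiplying down from 15: 15 = 15; 15·14 = 210; 15·14·13 = 2,730 ✓ (3 factors). So r = 3.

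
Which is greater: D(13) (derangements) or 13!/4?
D(13) = (13-1)·[D(12) + D(11)] = 12·[176,214,841 + 14,684,570] = 2,290,792,932; 13!/4 = 6,227,020,800/4 = 1,556,755,200.
Final answer: D(13)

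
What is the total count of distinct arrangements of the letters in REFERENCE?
7,560
Word has 9 letters (R=2, E=4, F=1, N=1, C=1). Arrangements: 9!/Π(k!) = 7,560.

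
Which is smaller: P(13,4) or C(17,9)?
P(13,4)=17,160, C(17,9)=24,310.
Final answer: P(13,4)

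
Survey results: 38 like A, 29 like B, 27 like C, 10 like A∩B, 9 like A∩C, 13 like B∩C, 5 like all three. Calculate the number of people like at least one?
|A∪B∪C| = 38+29+27-10-9-13+5 = 67.
Final answer: 67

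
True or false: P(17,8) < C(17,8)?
False

Reasoning: P(17,8) = 980,179,200 and C(17,8) = 24,310; P(n,r) = r! × C(n,r) so P > C whenever r ≥ 2.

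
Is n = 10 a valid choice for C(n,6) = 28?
C(10,6) = 10·9·8·7·6·5/6! = 151,200/720 = 210, which does not equal 28.

Answer: No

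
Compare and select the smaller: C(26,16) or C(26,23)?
C(26,23)

Working:
C(26,16)=5,311,735, C(26,23)=2,600.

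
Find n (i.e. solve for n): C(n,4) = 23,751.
29

Reasoning: C(n,4) = n(n−1)(n−2)(n−3)/4! is increasing in n, and n(n−1)(n−2)(n−3) = 4!·23,751 = 570,024 ≈ (n−1.5)^4 gives n ≈ 29.0. Check: C(27,4) = 17,550, C(28,4) = 20,475, C(29,4) = 23,751 ✓. So n = 29.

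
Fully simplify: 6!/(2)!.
360

Reasoning: This equals 6×5×...×3 = 360.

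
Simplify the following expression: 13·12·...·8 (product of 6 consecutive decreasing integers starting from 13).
1,235,520

Solution: This is P(13,6) = 13!/(7)! = 1,235,520.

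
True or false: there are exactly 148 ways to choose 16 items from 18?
False

Solution: C(18,16) = 153 ≠ 148.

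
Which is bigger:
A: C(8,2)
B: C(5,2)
A

Solution: A=C(8,2)=28, B=C(5,2)=10.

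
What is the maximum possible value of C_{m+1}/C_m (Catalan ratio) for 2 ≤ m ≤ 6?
13/4

Solution: C_{m+1}/C_m = 2(2m+1)/(m+2), which increases with m. Maximum at m = 6: 2·13/8 = 13/4.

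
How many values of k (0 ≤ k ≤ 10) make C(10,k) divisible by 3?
7
Checking C(10,k) mod 3 for k = 0..10: divisible at k = 2, 3, 4, 5, 6, 7, 8. That's 7 values.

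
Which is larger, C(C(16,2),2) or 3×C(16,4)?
C(C(16,2),2)

Solution: C(C(16,2),2)=7,140, 3×C(16,4)=5,460.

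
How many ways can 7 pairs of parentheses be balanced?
429

Using the Catalan number formula: C_n = C(2n, n) / (n+1)
C_7 = C(14, 7) / (7+1)
     = 3432 / 8
     = 429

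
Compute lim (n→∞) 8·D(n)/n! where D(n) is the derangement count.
8/e

D(n)/n! → 1/e, so 8·D(n)/n! → 8/e.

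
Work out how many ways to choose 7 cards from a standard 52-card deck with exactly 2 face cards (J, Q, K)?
43,428,528

Solution: 12 face cards and 40 non-face cards: C(12,2) × C(40,5) = 66 × 658,008 = 43,428,528.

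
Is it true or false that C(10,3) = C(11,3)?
False
LHS = C(10,3) = 120; RHS = C(11,3) = 165. 120 ≠ 165, so the statement does not hold.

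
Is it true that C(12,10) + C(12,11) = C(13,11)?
True

Solution: Pascal's identity: LHS = 66 + 12 = 78; RHS = C(13,11) = 78. Both sides agree, so the statement holds.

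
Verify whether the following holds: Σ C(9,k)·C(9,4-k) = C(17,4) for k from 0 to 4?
False

Working:
Vandermonde's identity gives C(18,4) = 3,060; RHS C(17,4) = 2,380.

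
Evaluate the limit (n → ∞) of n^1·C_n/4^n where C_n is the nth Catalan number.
0

Working:
C_n ~ 4^n/(n^(3/2)√π), so n^1·C_n/4^n ~ n^(1 − 3/2)/√π → 0.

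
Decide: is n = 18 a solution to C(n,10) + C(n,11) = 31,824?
No

Working:
C(18,10) + C(18,11) = 43,758 + 31,824 = 75,582, which does not equal 31,824.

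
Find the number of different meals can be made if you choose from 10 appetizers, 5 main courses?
50
By the multiplication principle: 10 × 5 = 50.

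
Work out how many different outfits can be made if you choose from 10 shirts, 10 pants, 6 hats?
600

Solution: By the multiplication principle: 10 × 10 × 6 = 600.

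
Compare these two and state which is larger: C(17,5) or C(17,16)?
C(17,5)

C(17,5)=6,188, C(17,16)=17.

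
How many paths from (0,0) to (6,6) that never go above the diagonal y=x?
132

Reasoning: Counted by the Catalan number C_6: C_6 = C(12,6)/(6+1) = 924/7 = 132.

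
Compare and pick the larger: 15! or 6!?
15!

15!=1,307,674,368,000, 6!=720. 15! > 6!.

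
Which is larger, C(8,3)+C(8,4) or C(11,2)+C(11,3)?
First=126, Second=220.
Final answer: C(11,2)+C(11,3)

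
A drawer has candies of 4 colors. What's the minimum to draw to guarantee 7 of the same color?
25

Solution: Worst case: 6 of each = 24. One more: 25.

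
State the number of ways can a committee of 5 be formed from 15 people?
C(15,5) = 15! / (5! × (15-5)!)
         = 15! / (5! × 10!)
         = 3,003

Answer: 3,003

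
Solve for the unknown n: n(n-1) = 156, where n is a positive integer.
13

n² − n − 156 = 0, so n = (1 ± √(1 + 4·156))/2 = (1 ± √625)/2 = (1 ± 25)/2, i.e. n = 13 or n = -12. Taking the positive root, n = 13 (check: 13×12 = 156).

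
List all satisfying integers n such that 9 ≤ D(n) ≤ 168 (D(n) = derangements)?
4, 5
Using D(n) = (n−1)[D(n−1) + D(n−2)] with D(1)=0, D(2)=1: D(3)=2; D(4)=9; D(5)=44; D(6)=265. So valid n = 4, 5.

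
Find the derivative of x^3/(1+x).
(3x^2(1+x) - x^3)/(1+x)²

Reasoning: Quotient rule: [3x^{2}(1+x) - x^3]/(1+x)².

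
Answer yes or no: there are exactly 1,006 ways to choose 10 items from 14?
No

C(14,10) = 1,001 ≠ 1006.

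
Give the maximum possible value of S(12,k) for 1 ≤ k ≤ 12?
1,379,400

Working:
Row S(12,k) for k = 1..12 (via S(n,k) = k·S(n−1,k) + S(n−1,k−1)): 1, 2,047, 86,526, 611,501, 1,379,400, 1,323,652, 627,396, 159,027, 22,275, 1,705, 66, 1. The row is unimodal; maximum at k = 5: 1,379,400.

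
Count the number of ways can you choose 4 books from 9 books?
126
C(9,4) = 9! / (4! × (9-4)!)
         = 9! / (4! × 5!)
         = 126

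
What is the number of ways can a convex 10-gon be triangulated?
1,430
Using the Catalan number formula: C_n = C(2n, n) / (n+1)
C_8 = C(16, 8) / (8+1)
     = 12870 / 9
     = 1,430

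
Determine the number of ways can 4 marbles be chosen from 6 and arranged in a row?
360

Solution: P(6,4) = 6!/(6-4)! = 360.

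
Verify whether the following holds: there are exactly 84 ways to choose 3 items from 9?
True

Working:
C(9,3) = 84.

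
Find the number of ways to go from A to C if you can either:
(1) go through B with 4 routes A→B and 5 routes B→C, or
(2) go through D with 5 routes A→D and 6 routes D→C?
Route via B: 4×5=20. Route via D: 5×6=30. Total: 50.

Answer: 50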